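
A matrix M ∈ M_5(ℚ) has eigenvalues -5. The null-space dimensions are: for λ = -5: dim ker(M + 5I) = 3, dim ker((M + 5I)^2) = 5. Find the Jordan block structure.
Jordan blocks: (-5, 2), (-5, 2), (-5, 1)

λ = -5: successive nullity increments [3, 2] count blocks of size ≥ k; block sizes are [2, 2, 1].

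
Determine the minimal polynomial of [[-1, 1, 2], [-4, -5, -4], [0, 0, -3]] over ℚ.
The characteristic polynomial factors as (x + 3)^3. The minimal polynomial is ∏(x - λ)^{k_λ} where k_λ is the size of the largest Jordan block at λ.

For λ = -3: rank(A + 3I) = 1, and the largest Jordan block has size 2 (the smallest k with rank((A + 3I)^k) = rank((A + 3I)^(k+1))).

So m_A(x) = (x + 3)^2.

m_A(x) = (x + 3)^2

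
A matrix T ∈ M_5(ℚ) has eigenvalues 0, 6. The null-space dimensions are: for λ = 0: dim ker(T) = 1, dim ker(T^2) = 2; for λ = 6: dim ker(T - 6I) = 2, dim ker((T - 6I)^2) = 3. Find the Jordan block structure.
Jordan blocks: (0, 2), (6, 2), (6, 1)

λ = 0: successive nullity increments [1, 1] count blocks of size ≥ k; block sizes are [2].
λ = 6: successive nullity increments [2, 1] count blocks of size ≥ k; block sizes are [2, 1].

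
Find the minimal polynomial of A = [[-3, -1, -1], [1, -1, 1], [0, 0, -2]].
m_A(x) = (x + 2)^2

The characteristic polynomial factors as (x + 2)^3. The minimal polynomial is ∏(x - λ)^{k_λ} where k_λ is the size of the largest Jordan block at λ.

For λ = -2: rank(A + 2I) = 1, and the largest Jordan block has size 2 (the smallest k with rank((A + 2I)^k) = rank((A + 2I)^(k+1))).

So m_A(x) = (x + 2)^2.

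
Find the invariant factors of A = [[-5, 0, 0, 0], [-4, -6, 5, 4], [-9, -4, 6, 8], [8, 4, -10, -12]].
The Jordan structure of A has elementary divisors (x + 5), (x + 4)^2, (x + 4). Arranging the block sizes at each eigenvalue in decreasing order and taking row products gives the invariant factors.

Invariant factors (smallest first, each dividing the next): x + 4, (x + 4)^2(x + 5).

Check: the last factor (x + 4)^2(x + 5) is the minimal polynomial, and the product (x + 4)^3(x + 5) is the characteristic polynomial.

x + 4, (x + 4)^2(x + 5)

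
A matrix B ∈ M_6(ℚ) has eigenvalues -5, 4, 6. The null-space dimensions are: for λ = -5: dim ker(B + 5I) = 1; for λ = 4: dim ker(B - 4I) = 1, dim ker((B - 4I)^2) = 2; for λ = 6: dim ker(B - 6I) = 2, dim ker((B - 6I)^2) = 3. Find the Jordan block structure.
Jordan blocks: (-5, 1), (4, 2), (6, 2), (6, 1)

λ = -5: successive nullity increments [1] count blocks of size ≥ k; block sizes are [1].
λ = 4: successive nullity increments [1, 1] count blocks of size ≥ k; block sizes are [2].
λ = 6: successive nullity increments [2, 1] count blocks of size ≥ k; block sizes are [2, 1].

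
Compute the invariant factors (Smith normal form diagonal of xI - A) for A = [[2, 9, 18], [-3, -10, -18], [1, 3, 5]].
x + 1, (x + 1)^2

The Jordan structure of A has elementary divisors (x + 1)^2, (x + 1). Arranging the block sizes at each eigenvalue in decreasing order and taking row products gives the invariant factors.

Invariant factors (smallest first, each dividing the next): x + 1, (x + 1)^2.

Check: the last factor (x + 1)^2 is the minimal polynomial, and the product (x + 1)^3 is the characteristic polynomial.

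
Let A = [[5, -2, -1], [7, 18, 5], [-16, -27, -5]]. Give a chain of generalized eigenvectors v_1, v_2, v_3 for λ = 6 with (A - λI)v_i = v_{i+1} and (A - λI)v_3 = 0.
We seek v_1 ∈ ker((A - 6I)^3) \ ker((A - 6I)^2), then set v_{i+1} = (A - 6I) v_i.

One such chain is v_1 = [[0, 1, -2]]^T, v_2 = [[0, 2, -5]]^T, v_3 = [[1, -1, 1]]^T. Check: (A - 6I) v_3 = [[0, 0, 0]]^T = 0.

v_1 = [[0, 1, -2]]^T, v_2 = [[0, 2, -5]]^T, v_3 = [[1, -1, 1]]^T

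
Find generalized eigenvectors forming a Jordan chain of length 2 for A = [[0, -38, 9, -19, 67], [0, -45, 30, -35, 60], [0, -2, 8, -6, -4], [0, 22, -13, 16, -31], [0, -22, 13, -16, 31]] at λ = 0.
v_1 = [[0, 5, 0, -3, 2]]^T, v_2 = [[1, 0, 0, 0, 0]]^T

We seek v_1 ∈ ker(A^2) \ ker(A), then set v_{i+1} = A v_i.

One such chain is v_1 = [[0, 5, 0, -3, 2]]^T, v_2 = [[1, 0, 0, 0, 0]]^T. Check: A v_2 = [[0, 0, 0, 0, 0]]^T = 0.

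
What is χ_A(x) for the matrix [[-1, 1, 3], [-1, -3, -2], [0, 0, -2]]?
χ_A(x) = (x + 2)^3

xI - A = [[x + 1, -1, -3], [1, x + 3, 2], [0, 0, x + 2]].

Expanding det(xI - A) along the first row:
det(xI - A) = + (x + 1)·det([[x + 3, 2], [0, x + 2]]) - (-1)·det([[1, 2], [0, x + 2]]) + (-3)·det([[1, x + 3], [0, 0]]).

Evaluating gives χ_A(x) = x^3 + 6x^2 + 12x + 8 = (x + 2)^3.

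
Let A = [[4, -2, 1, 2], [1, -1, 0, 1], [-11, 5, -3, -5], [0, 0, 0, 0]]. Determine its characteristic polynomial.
xI - A = [[x - 4, 2, -1, -2], [-1, x + 1, 0, -1], [11, -5, x + 3, 5], [0, 0, 0, x]].

Expanding det(xI - A) along the first row:
det(xI - A) = + (x - 4)·det([[x + 1, 0, -1], [-5, x + 3, 5], [0, 0, x]]) - (2)·det([[-1, 0, -1], [11, x + 3, 5], [0, 0, x]]) + (-1)·det([[-1, x + 1, -1], [11, -5, 5], [0, 0, x]]) - (-2)·det([[-1, x + 1, 0], [11, -5, x + 3], [0, 0, 0]]).

Evaluating gives χ_A(x) = x^4.

χ_A(x) = x^4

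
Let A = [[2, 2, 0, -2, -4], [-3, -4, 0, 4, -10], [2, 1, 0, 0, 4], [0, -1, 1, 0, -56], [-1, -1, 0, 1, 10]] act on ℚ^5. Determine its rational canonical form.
R = [[0, 0, 0, 0, 16], [1, 0, 0, 0, -36], [0, 1, 0, 0, 40], [0, 0, 1, 0, -24], [0, 0, 0, 1, 8]]

The invariant factors of A (the non-unit diagonal entries of the Smith normal form of xI - A over ℚ[x]) are (x - 4)(x^2 - 2x + 2)^2, each dividing the next. The characteristic polynomial is their product, (x - 4)(x^2 - 2x + 2)^2.

The rational canonical form is the block-diagonal matrix of companion matrices C(f_i):
R = [[0, 0, 0, 0, 16], [1, 0, 0, 0, -36], [0, 1, 0, 0, 40], [0, 0, 1, 0, -24], [0, 0, 0, 1, 8]].

Note the characteristic polynomial does not split into linear factors over ℚ, so A has no Jordan form over ℚ; the rational canonical form exists over any field.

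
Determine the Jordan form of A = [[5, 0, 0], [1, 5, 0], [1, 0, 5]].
J = [[5, 1, 0], [0, 5, 0], [0, 0, 5]]

The characteristic polynomial is det(xI - A) = (x - 5)^3, so the eigenvalues are 5 (algebraic multiplicity 3).

For λ = 5: rank(A - 5I) = 1, rank((A - 5I)^2) = 0. The eigenspace has dimension 3 - 1 = 2, so there are 2 Jordan blocks; the rank sequence gives block sizes [2, 1].

Assembling the blocks gives the Jordan form J above.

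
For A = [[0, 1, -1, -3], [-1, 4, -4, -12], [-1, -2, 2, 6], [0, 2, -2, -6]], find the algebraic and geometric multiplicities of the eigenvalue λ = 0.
The characteristic polynomial is x^4, so the factor x appears with exponent 4: the algebraic multiplicity is 4.

rank(A) = 2, so the eigenspace has dimension 4 - 2 = 2: the geometric multiplicity is 2.

Since 2 < 4, A is not diagonalizable.

algebraic multiplicity 4, geometric multiplicity 2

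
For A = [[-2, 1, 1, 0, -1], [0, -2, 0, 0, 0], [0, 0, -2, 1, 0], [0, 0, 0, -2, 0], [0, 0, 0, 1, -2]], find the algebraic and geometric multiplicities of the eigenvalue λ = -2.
algebraic multiplicity 5, geometric multiplicity 3

The characteristic polynomial is (x + 2)^5, so the factor x + 2 appears with exponent 5: the algebraic multiplicity is 5.

rank(A + 2I) = 2, so the eigenspace has dimension 5 - 2 = 3: the geometric multiplicity is 3.

Since 3 < 5, A is not diagonalizable.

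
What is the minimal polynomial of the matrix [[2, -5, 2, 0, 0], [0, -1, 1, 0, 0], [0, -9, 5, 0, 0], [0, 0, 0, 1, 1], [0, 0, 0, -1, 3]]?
m_A(x) = (x - 2)^3

The characteristic polynomial factors as (x - 2)^5. The minimal polynomial is ∏(x - λ)^{k_λ} where k_λ is the size of the largest Jordan block at λ.

For λ = 2: rank(A - 2I) = 3, and the largest Jordan block has size 3 (the smallest k with rank((A - 2I)^k) = rank((A - 2I)^(k+1))).

So m_A(x) = (x - 2)^3.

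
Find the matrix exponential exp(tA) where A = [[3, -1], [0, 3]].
e^{tA} = [[e^{3*t}, -t*e^{3*t}], [0, e^{3*t}]]

A has Jordan form J = [[3, 1], [0, 3]] with A = PJP^{-1}, so e^{tA} = P e^{tJ} P^{-1}.

For a Jordan block J_k(λ), e^{tJ_k(λ)} = e^{λt} · (I + tN + t^2 N^2/2! + ... + t^{k-1} N^{k-1}/(k-1)!) where N is the nilpotent superdiagonal part.

Assembling the blocks and conjugating back gives the entries of e^{tA} as shown above.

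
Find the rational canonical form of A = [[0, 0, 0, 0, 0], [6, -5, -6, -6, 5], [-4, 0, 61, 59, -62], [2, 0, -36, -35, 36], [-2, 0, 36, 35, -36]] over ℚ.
The invariant factors of A (the non-unit diagonal entries of the Smith normal form of xI - A over ℚ[x]) are x(x + 5), x(x + 5)^2, each dividing the next. The characteristic polynomial is their product, x^2(x + 5)^3.

The rational canonical form is the block-diagonal matrix of companion matrices C(f_i):
R = [[0, 0, 0, 0, 0], [1, -5, 0, 0, 0], [0, 0, 0, 0, 0], [0, 0, 1, 0, -25], [0, 0, 0, 1, -10]].

R = [[0, 0, 0, 0, 0], [1, -5, 0, 0, 0], [0, 0, 0, 0, 0], [0, 0, 1, 0, -25], [0, 0, 0, 1, -10]]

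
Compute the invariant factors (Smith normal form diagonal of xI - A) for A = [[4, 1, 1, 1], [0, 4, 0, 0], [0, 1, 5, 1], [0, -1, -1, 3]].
The Jordan structure of A has elementary divisors (x - 4)^2, (x - 4), (x - 4). Arranging the block sizes at each eigenvalue in decreasing order and taking row products gives the invariant factors.

Invariant factors (smallest first, each dividing the next): x - 4, x - 4, (x - 4)^2.

Check: the last factor (x - 4)^2 is the minimal polynomial, and the product (x - 4)^4 is the characteristic polynomial.

x - 4, x - 4, (x - 4)^2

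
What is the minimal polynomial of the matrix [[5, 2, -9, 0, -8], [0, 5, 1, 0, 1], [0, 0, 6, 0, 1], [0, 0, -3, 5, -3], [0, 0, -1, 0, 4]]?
m_A(x) = (x - 5)^3

The characteristic polynomial factors as (x - 5)^5. The minimal polynomial is ∏(x - λ)^{k_λ} where k_λ is the size of the largest Jordan block at λ.

For λ = 5: rank(A - 5I) = 2, and the largest Jordan block has size 3 (the smallest k with rank((A - 5I)^k) = rank((A - 5I)^(k+1))).

So m_A(x) = (x - 5)^3.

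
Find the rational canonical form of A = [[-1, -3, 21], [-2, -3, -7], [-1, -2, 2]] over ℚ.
R = [[0, 0, 8], [1, 0, 4], [0, 1, -2]]

The invariant factors of A (the non-unit diagonal entries of the Smith normal form of xI - A over ℚ[x]) are (x - 2)(x + 2)^2, each dividing the next. The characteristic polynomial is their product, (x - 2)(x + 2)^2.

The rational canonical form is the block-diagonal matrix of companion matrices C(f_i):
R = [[0, 0, 8], [1, 0, 4], [0, 1, -2]].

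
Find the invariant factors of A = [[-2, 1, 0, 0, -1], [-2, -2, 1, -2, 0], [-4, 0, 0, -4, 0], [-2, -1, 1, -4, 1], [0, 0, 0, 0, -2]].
x + 2, x + 2, (x + 2)^3

The Jordan structure of A has elementary divisors (x + 2)^3, (x + 2), (x + 2). Arranging the block sizes at each eigenvalue in decreasing order and taking row products gives the invariant factors.

Invariant factors (smallest first, each dividing the next): x + 2, x + 2, (x + 2)^3.

Check: the last factor (x + 2)^3 is the minimal polynomial, and the product (x + 2)^5 is the characteristic polynomial.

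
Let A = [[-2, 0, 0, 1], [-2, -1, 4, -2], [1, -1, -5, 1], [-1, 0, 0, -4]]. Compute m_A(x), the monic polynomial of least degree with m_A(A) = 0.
The characteristic polynomial factors as (x + 3)^4. The minimal polynomial is ∏(x - λ)^{k_λ} where k_λ is the size of the largest Jordan block at λ.

For λ = -3: rank(A + 3I) = 2, and the largest Jordan block has size 2 (the smallest k with rank((A + 3I)^k) = rank((A + 3I)^(k+1))).

So m_A(x) = (x + 3)^2.

m_A(x) = (x + 3)^2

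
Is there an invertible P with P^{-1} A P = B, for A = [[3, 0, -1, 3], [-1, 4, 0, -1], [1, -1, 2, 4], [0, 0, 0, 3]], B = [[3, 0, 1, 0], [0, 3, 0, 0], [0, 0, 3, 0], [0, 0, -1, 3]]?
No.

Both have characteristic polynomial (x - 3)^4, but the minimal polynomial of A is (x - 3)^3 while the minimal polynomial of B is (x - 3)^2. The minimal polynomial is a similarity invariant, so A and B are not similar.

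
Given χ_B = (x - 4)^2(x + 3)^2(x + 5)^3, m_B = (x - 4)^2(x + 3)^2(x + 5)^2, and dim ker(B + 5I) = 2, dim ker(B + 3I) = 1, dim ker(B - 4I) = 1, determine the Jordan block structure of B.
Jordan blocks: (-5, 2), (-5, 1), (-3, 2), (4, 2)

λ = -5: algebraic multiplicity 3 (exponent in χ_B), largest block size 2 (exponent in m_B), 2 blocks (geometric multiplicity). These force block sizes [2, 1].
λ = -3: algebraic multiplicity 2 (exponent in χ_B), largest block size 2 (exponent in m_B), 1 block (geometric multiplicity). This forces block sizes [2].
λ = 4: algebraic multiplicity 2 (exponent in χ_B), largest block size 2 (exponent in m_B), 1 block (geometric multiplicity). This forces block sizes [2].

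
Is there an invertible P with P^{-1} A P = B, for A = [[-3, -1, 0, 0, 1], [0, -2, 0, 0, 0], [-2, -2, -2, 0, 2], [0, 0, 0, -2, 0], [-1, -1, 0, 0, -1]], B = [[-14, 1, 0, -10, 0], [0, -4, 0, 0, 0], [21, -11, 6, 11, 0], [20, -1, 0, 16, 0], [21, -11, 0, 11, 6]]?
No.

trace(A) = -10 but trace(B) = 10. The trace is a similarity invariant, so A and B are not similar.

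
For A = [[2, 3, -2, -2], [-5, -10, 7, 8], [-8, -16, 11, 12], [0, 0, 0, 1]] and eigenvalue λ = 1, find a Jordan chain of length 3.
We seek v_1 ∈ ker((A - I)^3) \ ker((A - I)^2), then set v_{i+1} = (A - I) v_i.

One such chain is v_1 = [[0, 2, 3, 0]]^T, v_2 = [[0, -1, -2, 0]]^T, v_3 = [[1, -3, -4, 0]]^T. Check: (A - I) v_3 = [[0, 0, 0, 0]]^T = 0.

v_1 = [[0, 2, 3, 0]]^T, v_2 = [[0, -1, -2, 0]]^T, v_3 = [[1, -3, -4, 0]]^T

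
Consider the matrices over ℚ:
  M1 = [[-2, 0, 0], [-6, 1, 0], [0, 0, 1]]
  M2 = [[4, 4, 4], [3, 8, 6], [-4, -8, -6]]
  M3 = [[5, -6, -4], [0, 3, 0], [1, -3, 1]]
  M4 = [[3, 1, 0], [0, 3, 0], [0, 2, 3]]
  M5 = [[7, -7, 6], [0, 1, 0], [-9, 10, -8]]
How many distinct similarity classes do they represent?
Characteristic polynomials: χ_{M1} = (x - 1)^2(x + 2), χ_{M2} = (x - 2)^3, χ_{M3} = (x - 3)^3, χ_{M4} = (x - 3)^3, χ_{M5} = (x - 1)^2(x + 2).

{M1}: invariant factors x - 1, (x - 1)(x + 2).

{M2}: invariant factors x - 2, (x - 2)^2.

{M3, M4}: invariant factors x - 3, (x - 3)^2.

{M5}: invariant factors (x - 1)^2(x + 2).

Matrices are similar if and only if their invariant-factor lists agree; the partition into similarity classes is {M1}, {M2}, {M3, M4}, {M5}.

4 classes: {M1}, {M2}, {M3, M4}, {M5}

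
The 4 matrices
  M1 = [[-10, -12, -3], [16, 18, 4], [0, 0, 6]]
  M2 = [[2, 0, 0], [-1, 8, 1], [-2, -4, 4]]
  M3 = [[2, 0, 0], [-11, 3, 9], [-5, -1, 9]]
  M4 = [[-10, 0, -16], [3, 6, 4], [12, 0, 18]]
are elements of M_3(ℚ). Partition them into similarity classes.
1 class: {M1, M2, M3, M4}

Characteristic polynomials: χ_{M1} = (x - 6)^2(x - 2), χ_{M2} = (x - 6)^2(x - 2), χ_{M3} = (x - 6)^2(x - 2), χ_{M4} = (x - 6)^2(x - 2).

{M1, M2, M3, M4}: invariant factors (x - 6)^2(x - 2).

Matrices are similar if and only if their invariant-factor lists agree; the partition into similarity classes is {M1, M2, M3, M4}.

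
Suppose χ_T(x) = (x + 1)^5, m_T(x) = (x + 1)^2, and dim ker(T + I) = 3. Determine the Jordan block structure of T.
λ = -1: algebraic multiplicity 5 (exponent in χ_T), largest block size 2 (exponent in m_T), 3 blocks (geometric multiplicity). These force block sizes [2, 2, 1].

Jordan blocks: (-1, 2), (-1, 2), (-1, 1)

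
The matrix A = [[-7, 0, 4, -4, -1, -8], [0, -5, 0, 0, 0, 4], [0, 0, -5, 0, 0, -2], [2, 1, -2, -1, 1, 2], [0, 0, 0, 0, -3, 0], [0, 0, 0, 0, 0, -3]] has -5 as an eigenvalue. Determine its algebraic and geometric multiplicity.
The characteristic polynomial is (x + 3)^3(x + 5)^3, so the factor x + 5 appears with exponent 3: the algebraic multiplicity is 3.

rank(A + 5I) = 4, so the eigenspace has dimension 6 - 4 = 2: the geometric multiplicity is 2.

Since 2 < 3, A is not diagonalizable.

algebraic multiplicity 3, geometric multiplicity 2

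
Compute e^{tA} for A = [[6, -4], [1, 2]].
A has Jordan form J = [[4, 1], [0, 4]] with A = PJP^{-1}, so e^{tA} = P e^{tJ} P^{-1}.

For a Jordan block J_k(λ), e^{tJ_k(λ)} = e^{λt} · (I + tN + t^2 N^2/2! + ... + t^{k-1} N^{k-1}/(k-1)!) where N is the nilpotent superdiagonal part.

Assembling the blocks and conjugating back gives the entries of e^{tA} as shown above.

e^{tA} = [[(2*t + 1)*e^{4*t}, -4*t*e^{4*t}], [t*e^{4*t}, (1 - 2*t)*e^{4*t}]]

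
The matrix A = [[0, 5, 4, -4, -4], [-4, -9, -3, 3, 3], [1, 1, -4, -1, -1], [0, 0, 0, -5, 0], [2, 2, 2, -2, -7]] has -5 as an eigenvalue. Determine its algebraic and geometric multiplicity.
algebraic multiplicity 5, geometric multiplicity 3

The characteristic polynomial is (x + 5)^5, so the factor x + 5 appears with exponent 5: the algebraic multiplicity is 5.

rank(A + 5I) = 2, so the eigenspace has dimension 5 - 2 = 3: the geometric multiplicity is 3.

Since 3 < 5, A is not diagonalizable.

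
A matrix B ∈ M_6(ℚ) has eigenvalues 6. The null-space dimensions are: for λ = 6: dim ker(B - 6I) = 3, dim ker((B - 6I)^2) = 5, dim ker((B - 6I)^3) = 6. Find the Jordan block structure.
Jordan blocks: (6, 3), (6, 2), (6, 1)

λ = 6: successive nullity increments [3, 2, 1] count blocks of size ≥ k; block sizes are [3, 2, 1].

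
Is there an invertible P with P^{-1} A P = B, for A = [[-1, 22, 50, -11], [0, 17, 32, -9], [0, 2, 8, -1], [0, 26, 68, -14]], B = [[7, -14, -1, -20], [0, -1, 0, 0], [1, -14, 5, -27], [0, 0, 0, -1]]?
Yes.

Two matrices over a field are similar if and only if they have the same invariant factors.

Both A and B have characteristic polynomial (x - 6)^2(x + 1)^2 and minimal polynomial (x - 6)^2(x + 1). Computing further, both have invariant factors x + 1, (x - 6)^2(x + 1). Hence A and B are similar.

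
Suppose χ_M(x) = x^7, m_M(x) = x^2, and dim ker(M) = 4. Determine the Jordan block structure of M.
Jordan blocks: (0, 2), (0, 2), (0, 2), (0, 1)

λ = 0: algebraic multiplicity 7 (exponent in χ_M), largest block size 2 (exponent in m_M), 4 blocks (geometric multiplicity). These force block sizes [2, 2, 2, 1].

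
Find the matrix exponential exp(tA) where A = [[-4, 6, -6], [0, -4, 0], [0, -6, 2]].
A has Jordan form J = [[-4, 0, 0], [0, -4, 0], [0, 0, 2]] with A = PJP^{-1}, so e^{tA} = P e^{tJ} P^{-1}.

For a Jordan block J_k(λ), e^{tJ_k(λ)} = e^{λt} · (I + tN + t^2 N^2/2! + ... + t^{k-1} N^{k-1}/(k-1)!) where N is the nilpotent superdiagonal part.

Assembling the blocks and conjugating back gives the entries of e^{tA} as shown above.

e^{tA} = [[e^{-4*t}, (e^{6*t} - 1)*e^{-4*t}, (1 - e^{6*t})*e^{-4*t}], [0, e^{-4*t}, 0], [0, (1 - e^{6*t})*e^{-4*t}, e^{2*t}]]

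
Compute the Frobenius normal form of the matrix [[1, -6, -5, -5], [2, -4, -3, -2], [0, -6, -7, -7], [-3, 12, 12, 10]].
The invariant factors of A (the non-unit diagonal entries of the Smith normal form of xI - A over ℚ[x]) are (x^2 + 2)^2, each dividing the next. The characteristic polynomial is their product, (x^2 + 2)^2.

The rational canonical form is the block-diagonal matrix of companion matrices C(f_i):
R = [[0, 0, 0, -4], [1, 0, 0, 0], [0, 1, 0, -4], [0, 0, 1, 0]].

Note the characteristic polynomial does not split into linear factors over ℚ, so A has no Jordan form over ℚ; the rational canonical form exists over any field.

R = [[0, 0, 0, -4], [1, 0, 0, 0], [0, 1, 0, -4], [0, 0, 1, 0]]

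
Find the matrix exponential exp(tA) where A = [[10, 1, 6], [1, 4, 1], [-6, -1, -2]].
A has Jordan form J = [[4, 1, 0], [0, 4, 1], [0, 0, 4]] with A = PJP^{-1}, so e^{tA} = P e^{tJ} P^{-1}.

For a Jordan block J_k(λ), e^{tJ_k(λ)} = e^{λt} · (I + tN + t^2 N^2/2! + ... + t^{k-1} N^{k-1}/(k-1)!) where N is the nilpotent superdiagonal part.

Assembling the blocks and conjugating back gives the entries of e^{tA} as shown above.

e^{tA} = [[(t^2 + 12*t + 2)*e^{4*t}/2, t*e^{4*t}, t*(t + 12)*e^{4*t}/2], [t*e^{4*t}, e^{4*t}, t*e^{4*t}], [t*(-t - 12)*e^{4*t}/2, -t*e^{4*t}, (-t^2 - 12*t + 2)*e^{4*t}/2]]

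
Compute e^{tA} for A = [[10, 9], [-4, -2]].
A has Jordan form J = [[4, 1], [0, 4]] with A = PJP^{-1}, so e^{tA} = P e^{tJ} P^{-1}.

For a Jordan block J_k(λ), e^{tJ_k(λ)} = e^{λt} · (I + tN + t^2 N^2/2! + ... + t^{k-1} N^{k-1}/(k-1)!) where N is the nilpotent superdiagonal part.

Assembling the blocks and conjugating back gives the entries of e^{tA} as shown above.

e^{tA} = [[(6*t + 1)*e^{4*t}, 9*t*e^{4*t}], [-4*t*e^{4*t}, (1 - 6*t)*e^{4*t}]]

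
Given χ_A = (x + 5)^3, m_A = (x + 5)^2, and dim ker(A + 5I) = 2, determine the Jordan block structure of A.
λ = -5: algebraic multiplicity 3 (exponent in χ_A), largest block size 2 (exponent in m_A), 2 blocks (geometric multiplicity). These force block sizes [2, 1].

Jordan blocks: (-5, 2), (-5, 1)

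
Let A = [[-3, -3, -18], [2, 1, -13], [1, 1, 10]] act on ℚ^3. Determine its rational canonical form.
The invariant factors of A (the non-unit diagonal entries of the Smith normal form of xI - A over ℚ[x]) are (x - 6)(x^2 - 2x + 2), each dividing the next. The characteristic polynomial is their product, (x - 6)(x^2 - 2x + 2).

The rational canonical form is the block-diagonal matrix of companion matrices C(f_i):
R = [[0, 0, 12], [1, 0, -14], [0, 1, 8]].

Note the characteristic polynomial does not split into linear factors over ℚ, so A has no Jordan form over ℚ; the rational canonical form exists over any field.

R = [[0, 0, 12], [1, 0, -14], [0, 1, 8]]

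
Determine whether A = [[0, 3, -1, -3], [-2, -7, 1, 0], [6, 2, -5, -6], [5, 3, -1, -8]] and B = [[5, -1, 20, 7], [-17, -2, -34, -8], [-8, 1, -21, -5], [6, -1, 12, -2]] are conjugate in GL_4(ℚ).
Yes.

Two matrices over a field are similar if and only if they have the same invariant factors.

Both A and B have characteristic polynomial (x + 5)^4 and minimal polynomial (x + 5)^3. Computing further, both have invariant factors x + 5, (x + 5)^3. Hence A and B are similar.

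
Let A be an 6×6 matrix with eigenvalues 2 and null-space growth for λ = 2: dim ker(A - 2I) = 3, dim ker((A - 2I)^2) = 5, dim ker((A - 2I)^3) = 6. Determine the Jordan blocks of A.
Jordan blocks: (2, 3), (2, 2), (2, 1)

λ = 2: successive nullity increments [3, 2, 1] count blocks of size ≥ k; block sizes are [3, 2, 1].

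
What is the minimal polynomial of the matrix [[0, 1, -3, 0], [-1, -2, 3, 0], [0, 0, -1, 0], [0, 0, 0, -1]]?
m_A(x) = (x + 1)^2

The characteristic polynomial factors as (x + 1)^4. The minimal polynomial is ∏(x - λ)^{k_λ} where k_λ is the size of the largest Jordan block at λ.

For λ = -1: rank(A + I) = 1, and the largest Jordan block has size 2 (the smallest k with rank((A + I)^k) = rank((A + I)^(k+1))).

So m_A(x) = (x + 1)^2.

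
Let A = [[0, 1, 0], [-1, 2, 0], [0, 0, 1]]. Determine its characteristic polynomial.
xI - A = [[x, -1, 0], [1, x - 2, 0], [0, 0, x - 1]].

Expanding det(xI - A) along the first row:
det(xI - A) = + (x)·det([[x - 2, 0], [0, x - 1]]) - (-1)·det([[1, 0], [0, x - 1]]) + (0)·det([[1, x - 2], [0, 0]]).

Evaluating gives χ_A(x) = x^3 - 3x^2 + 3x - 1 = (x - 1)^3.

χ_A(x) = (x - 1)^3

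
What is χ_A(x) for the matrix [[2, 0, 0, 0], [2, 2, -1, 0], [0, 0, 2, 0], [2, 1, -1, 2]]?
xI - A = [[x - 2, 0, 0, 0], [-2, x - 2, 1, 0], [0, 0, x - 2, 0], [-2, -1, 1, x - 2]].

Expanding det(xI - A) along the first row:
det(xI - A) = + (x - 2)·det([[x - 2, 1, 0], [0, x - 2, 0], [-1, 1, x - 2]]) - (0)·det([[-2, 1, 0], [0, x - 2, 0], [-2, 1, x - 2]]) + (0)·det([[-2, x - 2, 0], [0, 0, 0], [-2, -1, x - 2]]) - (0)·det([[-2, x - 2, 1], [0, 0, x - 2], [-2, -1, 1]]).

Evaluating gives χ_A(x) = x^4 - 8x^3 + 24x^2 - 32x + 16 = (x - 2)^4.

χ_A(x) = (x - 2)^4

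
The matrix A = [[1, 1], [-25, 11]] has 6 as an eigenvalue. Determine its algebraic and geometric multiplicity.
algebraic multiplicity 2, geometric multiplicity 1

The characteristic polynomial is (x - 6)^2, so the factor x - 6 appears with exponent 2: the algebraic multiplicity is 2.

rank(A - 6I) = 1, so the eigenspace has dimension 2 - 1 = 1: the geometric multiplicity is 1.

Since 1 < 2, A is not diagonalizable.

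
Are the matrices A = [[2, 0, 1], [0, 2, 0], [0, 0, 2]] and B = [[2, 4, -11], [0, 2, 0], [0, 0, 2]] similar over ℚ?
Two matrices over a field are similar if and only if they have the same invariant factors.

Both A and B have characteristic polynomial (x - 2)^3 and minimal polynomial (x - 2)^2. Computing further, both have invariant factors x - 2, (x - 2)^2. Hence A and B are similar.

Yes.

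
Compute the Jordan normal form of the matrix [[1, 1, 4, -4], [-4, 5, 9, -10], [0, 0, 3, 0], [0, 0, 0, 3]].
J = [[3, 1, 0, 0], [0, 3, 1, 0], [0, 0, 3, 0], [0, 0, 0, 3]]

The characteristic polynomial is det(xI - A) = (x - 3)^4, so the eigenvalues are 3 (algebraic multiplicity 4).

For λ = 3: rank(A - 3I) = 2, rank((A - 3I)^2) = 1, rank((A - 3I)^3) = 0. The eigenspace has dimension 4 - 2 = 2, so there are 2 Jordan blocks; the rank sequence gives block sizes [3, 1].

Assembling the blocks gives the Jordan form J above.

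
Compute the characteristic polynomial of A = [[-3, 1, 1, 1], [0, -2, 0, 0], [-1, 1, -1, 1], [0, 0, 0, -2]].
χ_A(x) = (x + 2)^4

xI - A = [[x + 3, -1, -1, -1], [0, x + 2, 0, 0], [1, -1, x + 1, -1], [0, 0, 0, x + 2]].

Expanding det(xI - A) along the first row:
det(xI - A) = + (x + 3)·det([[x + 2, 0, 0], [-1, x + 1, -1], [0, 0, x + 2]]) - (-1)·det([[0, 0, 0], [1, x + 1, -1], [0, 0, x + 2]]) + (-1)·det([[0, x + 2, 0], [1, -1, -1], [0, 0, x + 2]]) - (-1)·det([[0, x + 2, 0], [1, -1, x + 1], [0, 0, 0]]).

Evaluating gives χ_A(x) = x^4 + 8x^3 + 24x^2 + 32x + 16 = (x + 2)^4.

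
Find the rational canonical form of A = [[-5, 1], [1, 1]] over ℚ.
R = [[0, 6], [1, -4]]

The invariant factors of A (the non-unit diagonal entries of the Smith normal form of xI - A over ℚ[x]) are x^2 + 4x - 6, each dividing the next. The characteristic polynomial is their product, x^2 + 4x - 6.

The rational canonical form is the block-diagonal matrix of companion matrices C(f_i):
R = [[0, 6], [1, -4]].

Note the characteristic polynomial does not split into linear factors over ℚ, so A has no Jordan form over ℚ; the rational canonical form exists over any field.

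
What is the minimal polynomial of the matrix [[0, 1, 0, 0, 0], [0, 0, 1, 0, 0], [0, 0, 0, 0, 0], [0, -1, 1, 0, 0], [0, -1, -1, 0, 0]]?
The characteristic polynomial factors as x^5. The minimal polynomial is ∏(x - λ)^{k_λ} where k_λ is the size of the largest Jordan block at λ.

For λ = 0: rank(A) = 2, and the largest Jordan block has size 3 (the smallest k with rank(A^k) = rank(A^(k+1))).

So m_A(x) = x^3.

m_A(x) = x^3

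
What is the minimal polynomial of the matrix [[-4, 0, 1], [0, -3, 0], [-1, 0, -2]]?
m_A(x) = (x + 3)^2

The characteristic polynomial factors as (x + 3)^3. The minimal polynomial is ∏(x - λ)^{k_λ} where k_λ is the size of the largest Jordan block at λ.

For λ = -3: rank(A + 3I) = 1, and the largest Jordan block has size 2 (the smallest k with rank((A + 3I)^k) = rank((A + 3I)^(k+1))).

So m_A(x) = (x + 3)^2.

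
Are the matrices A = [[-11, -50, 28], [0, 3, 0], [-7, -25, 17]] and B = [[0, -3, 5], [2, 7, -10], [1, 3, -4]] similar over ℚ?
No.

trace(A) = 9 but trace(B) = 3. The trace is a similarity invariant, so A and B are not similar.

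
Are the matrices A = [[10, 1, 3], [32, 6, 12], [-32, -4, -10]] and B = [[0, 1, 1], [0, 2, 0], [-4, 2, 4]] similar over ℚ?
Two matrices over a field are similar if and only if they have the same invariant factors.

Both A and B have characteristic polynomial (x - 2)^3 and minimal polynomial (x - 2)^2. Computing further, both have invariant factors x - 2, (x - 2)^2. Hence A and B are similar.

Yes.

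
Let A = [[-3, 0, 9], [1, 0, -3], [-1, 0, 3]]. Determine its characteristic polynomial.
xI - A = [[x + 3, 0, -9], [-1, x, 3], [1, 0, x - 3]].

Expanding det(xI - A) along the first row:
det(xI - A) = + (x + 3)·det([[x, 3], [0, x - 3]]) - (0)·det([[-1, 3], [1, x - 3]]) + (-9)·det([[-1, x], [1, 0]]).

Evaluating gives χ_A(x) = x^3.

χ_A(x) = x^3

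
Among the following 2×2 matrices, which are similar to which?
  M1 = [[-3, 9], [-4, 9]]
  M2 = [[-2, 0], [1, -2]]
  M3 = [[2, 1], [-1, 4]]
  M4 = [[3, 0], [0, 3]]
3 classes: {M1, M3}, {M2}, {M4}

Characteristic polynomials: χ_{M1} = (x - 3)^2, χ_{M2} = (x + 2)^2, χ_{M3} = (x - 3)^2, χ_{M4} = (x - 3)^2.

{M1, M3}: invariant factors (x - 3)^2.

{M2}: invariant factors (x + 2)^2.

{M4}: invariant factors x - 3, x - 3.

Matrices are similar if and only if their invariant-factor lists agree; the partition into similarity classes is {M1, M3}, {M2}, {M4}.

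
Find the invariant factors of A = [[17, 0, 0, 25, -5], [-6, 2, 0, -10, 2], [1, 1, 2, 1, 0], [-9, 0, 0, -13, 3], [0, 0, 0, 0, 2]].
x - 2, (x - 2)^2, (x - 2)^2

The Jordan structure of A has elementary divisors (x - 2)^2, (x - 2)^2, (x - 2). Arranging the block sizes at each eigenvalue in decreasing order and taking row products gives the invariant factors.

Invariant factors (smallest first, each dividing the next): x - 2, (x - 2)^2, (x - 2)^2.

Check: the last factor (x - 2)^2 is the minimal polynomial, and the product (x - 2)^5 is the characteristic polynomial.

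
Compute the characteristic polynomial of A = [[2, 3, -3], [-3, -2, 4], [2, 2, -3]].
χ_A(x) = (x + 1)^3

xI - A = [[x - 2, -3, 3], [3, x + 2, -4], [-2, -2, x + 3]].

Expanding det(xI - A) along the first row:
det(xI - A) = + (x - 2)·det([[x + 2, -4], [-2, x + 3]]) - (-3)·det([[3, -4], [-2, x + 3]]) + (3)·det([[3, x + 2], [-2, -2]]).

Evaluating gives χ_A(x) = x^3 + 3x^2 + 3x + 1 = (x + 1)^3.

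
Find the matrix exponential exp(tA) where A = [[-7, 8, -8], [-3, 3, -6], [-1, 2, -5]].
A has Jordan form J = [[-3, 1, 0], [0, -3, 0], [0, 0, -3]] with A = PJP^{-1}, so e^{tA} = P e^{tJ} P^{-1}.

For a Jordan block J_k(λ), e^{tJ_k(λ)} = e^{λt} · (I + tN + t^2 N^2/2! + ... + t^{k-1} N^{k-1}/(k-1)!) where N is the nilpotent superdiagonal part.

Assembling the blocks and conjugating back gives the entries of e^{tA} as shown above.

e^{tA} = [[(1 - 4*t)*e^{-3*t}, 8*t*e^{-3*t}, -8*t*e^{-3*t}], [-3*t*e^{-3*t}, (6*t + 1)*e^{-3*t}, -6*t*e^{-3*t}], [-t*e^{-3*t}, 2*t*e^{-3*t}, (1 - 2*t)*e^{-3*t}]]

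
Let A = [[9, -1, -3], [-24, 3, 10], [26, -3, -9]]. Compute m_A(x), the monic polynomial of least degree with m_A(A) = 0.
The characteristic polynomial factors as (x - 1)^3. The minimal polynomial is ∏(x - λ)^{k_λ} where k_λ is the size of the largest Jordan block at λ.

For λ = 1: rank(A - I) = 2, and the largest Jordan block has size 3 (the smallest k with rank((A - I)^k) = rank((A - I)^(k+1))).

So m_A(x) = (x - 1)^3.

m_A(x) = (x - 1)^3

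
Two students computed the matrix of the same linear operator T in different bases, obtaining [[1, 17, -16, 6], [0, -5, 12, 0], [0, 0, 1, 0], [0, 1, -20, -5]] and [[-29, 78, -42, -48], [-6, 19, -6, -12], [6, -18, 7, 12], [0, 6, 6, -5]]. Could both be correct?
No.

Both have characteristic polynomial (x - 1)^2(x + 5)^2, but the minimal polynomial of A is (x - 1)(x + 5)^2 while the minimal polynomial of B is (x - 1)(x + 5). The minimal polynomial is a similarity invariant, so A and B are not similar.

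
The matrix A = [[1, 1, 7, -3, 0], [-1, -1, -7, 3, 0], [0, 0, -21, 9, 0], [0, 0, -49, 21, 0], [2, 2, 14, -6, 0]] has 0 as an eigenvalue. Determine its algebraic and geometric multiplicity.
algebraic multiplicity 5, geometric multiplicity 3

The characteristic polynomial is x^5, so the factor x appears with exponent 5: the algebraic multiplicity is 5.

rank(A) = 2, so the eigenspace has dimension 5 - 2 = 3: the geometric multiplicity is 3.

Since 3 < 5, A is not diagonalizable.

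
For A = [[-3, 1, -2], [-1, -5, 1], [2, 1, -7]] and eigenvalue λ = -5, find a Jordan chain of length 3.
We seek v_1 ∈ ker((A + 5I)^3) \ ker((A + 5I)^2), then set v_{i+1} = (A + 5I) v_i.

One such chain is v_1 = [[0, 2, 1]]^T, v_2 = [[0, 1, 0]]^T, v_3 = [[1, 0, 1]]^T. Check: (A + 5I) v_3 = [[0, 0, 0]]^T = 0.

v_1 = [[0, 2, 1]]^T, v_2 = [[0, 1, 0]]^T, v_3 = [[1, 0, 1]]^T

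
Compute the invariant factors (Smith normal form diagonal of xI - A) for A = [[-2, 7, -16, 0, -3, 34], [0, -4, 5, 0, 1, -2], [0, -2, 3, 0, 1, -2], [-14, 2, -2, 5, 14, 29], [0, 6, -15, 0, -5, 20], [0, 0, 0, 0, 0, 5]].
(x + 2)^2, (x - 5)^2(x + 2)^2

The Jordan structure of A has elementary divisors (x + 2)^2, (x + 2)^2, (x - 5)^2. Arranging the block sizes at each eigenvalue in decreasing order and taking row products gives the invariant factors.

Invariant factors (smallest first, each dividing the next): (x + 2)^2, (x - 5)^2(x + 2)^2.

Check: the last factor (x - 5)^2(x + 2)^2 is the minimal polynomial, and the product (x - 5)^2(x + 2)^4 is the characteristic polynomial.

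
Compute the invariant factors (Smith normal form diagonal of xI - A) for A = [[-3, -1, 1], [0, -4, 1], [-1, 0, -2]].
(x + 3)^3

The Jordan structure of A has elementary divisors (x + 3)^3. Arranging the block sizes at each eigenvalue in decreasing order and taking row products gives the invariant factors.

Invariant factors (smallest first, each dividing the next): (x + 3)^3.

Check: the last factor (x + 3)^3 is the minimal polynomial, and the product (x + 3)^3 is the characteristic polynomial.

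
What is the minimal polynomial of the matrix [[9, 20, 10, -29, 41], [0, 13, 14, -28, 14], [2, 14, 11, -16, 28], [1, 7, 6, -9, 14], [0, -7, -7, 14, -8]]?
The characteristic polynomial factors as (x - 6)^3(x + 1)^2. The minimal polynomial is ∏(x - λ)^{k_λ} where k_λ is the size of the largest Jordan block at λ.

For λ = -1: rank(A + I) = 3, and the largest Jordan block has size 1 (the smallest k with rank((A + I)^k) = rank((A + I)^(k+1))).
For λ = 6: rank(A - 6I) = 4, and the largest Jordan block has size 3 (the smallest k with rank((A - 6I)^k) = rank((A - 6I)^(k+1))).

So m_A(x) = (x - 6)^3(x + 1).

m_A(x) = (x - 6)^3(x + 1)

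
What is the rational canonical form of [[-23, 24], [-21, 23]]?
R = [[0, 25], [1, 0]]

The invariant factors of A (the non-unit diagonal entries of the Smith normal form of xI - A over ℚ[x]) are (x - 5)(x + 5), each dividing the next. The characteristic polynomial is their product, (x - 5)(x + 5).

The rational canonical form is the block-diagonal matrix of companion matrices C(f_i):
R = [[0, 25], [1, 0]].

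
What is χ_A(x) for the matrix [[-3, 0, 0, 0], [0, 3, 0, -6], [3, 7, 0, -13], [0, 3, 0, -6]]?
χ_A(x) = x^2(x + 3)^2

xI - A = [[x + 3, 0, 0, 0], [0, x - 3, 0, 6], [-3, -7, x, 13], [0, -3, 0, x + 6]].

Expanding det(xI - A) along the first row:
det(xI - A) = + (x + 3)·det([[x - 3, 0, 6], [-7, x, 13], [-3, 0, x + 6]]) - (0)·det([[0, 0, 6], [-3, x, 13], [0, 0, x + 6]]) + (0)·det([[0, x - 3, 6], [-3, -7, 13], [0, -3, x + 6]]) - (0)·det([[0, x - 3, 0], [-3, -7, x], [0, -3, 0]]).

Evaluating gives χ_A(x) = x^4 + 6x^3 + 9x^2 = x^2(x + 3)^2.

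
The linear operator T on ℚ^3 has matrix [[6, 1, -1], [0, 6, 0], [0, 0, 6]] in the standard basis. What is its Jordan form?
The characteristic polynomial is det(xI - A) = (x - 6)^3, so the eigenvalues are 6 (algebraic multiplicity 3).

For λ = 6: rank(A - 6I) = 1, rank((A - 6I)^2) = 0. The eigenspace has dimension 3 - 1 = 2, so there are 2 Jordan blocks; the rank sequence gives block sizes [2, 1].

Assembling the blocks gives the Jordan form J above.

J = [[6, 1, 0], [0, 6, 0], [0, 0, 6]]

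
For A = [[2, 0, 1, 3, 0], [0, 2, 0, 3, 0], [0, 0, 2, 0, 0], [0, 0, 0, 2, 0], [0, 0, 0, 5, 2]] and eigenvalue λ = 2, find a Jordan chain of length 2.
We seek v_1 ∈ ker((A - 2I)^2) \ ker(A - 2I), then set v_{i+1} = (A - 2I) v_i.

One such chain is v_1 = [[0, 0, 1, 0, -1]]^T, v_2 = [[1, 0, 0, 0, 0]]^T. Check: (A - 2I) v_2 = [[0, 0, 0, 0, 0]]^T = 0.

v_1 = [[0, 0, 1, 0, -1]]^T, v_2 = [[1, 0, 0, 0, 0]]^T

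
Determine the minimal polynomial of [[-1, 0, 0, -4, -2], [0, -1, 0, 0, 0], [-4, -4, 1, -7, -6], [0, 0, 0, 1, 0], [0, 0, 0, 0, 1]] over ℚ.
The characteristic polynomial factors as (x - 1)^3(x + 1)^2. The minimal polynomial is ∏(x - λ)^{k_λ} where k_λ is the size of the largest Jordan block at λ.

For λ = -1: rank(A + I) = 3, and the largest Jordan block has size 1 (the smallest k with rank((A + I)^k) = rank((A + I)^(k+1))).
For λ = 1: rank(A - I) = 3, and the largest Jordan block has size 2 (the smallest k with rank((A - I)^k) = rank((A - I)^(k+1))).

So m_A(x) = (x - 1)^2(x + 1).

m_A(x) = (x - 1)^2(x + 1)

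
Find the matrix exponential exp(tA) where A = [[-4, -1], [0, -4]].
A has Jordan form J = [[-4, 1], [0, -4]] with A = PJP^{-1}, so e^{tA} = P e^{tJ} P^{-1}.

For a Jordan block J_k(λ), e^{tJ_k(λ)} = e^{λt} · (I + tN + t^2 N^2/2! + ... + t^{k-1} N^{k-1}/(k-1)!) where N is the nilpotent superdiagonal part.

Assembling the blocks and conjugating back gives the entries of e^{tA} as shown above.

e^{tA} = [[e^{-4*t}, -t*e^{-4*t}], [0, e^{-4*t}]]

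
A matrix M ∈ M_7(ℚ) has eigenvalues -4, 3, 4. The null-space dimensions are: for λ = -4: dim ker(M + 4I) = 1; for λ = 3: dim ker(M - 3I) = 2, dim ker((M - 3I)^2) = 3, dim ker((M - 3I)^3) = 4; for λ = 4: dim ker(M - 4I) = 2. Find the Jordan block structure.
λ = -4: successive nullity increments [1] count blocks of size ≥ k; block sizes are [1].
λ = 3: successive nullity increments [2, 1, 1] count blocks of size ≥ k; block sizes are [3, 1].
λ = 4: successive nullity increments [2] count blocks of size ≥ k; block sizes are [1, 1].

Jordan blocks: (-4, 1), (3, 3), (3, 1), (4, 1), (4, 1)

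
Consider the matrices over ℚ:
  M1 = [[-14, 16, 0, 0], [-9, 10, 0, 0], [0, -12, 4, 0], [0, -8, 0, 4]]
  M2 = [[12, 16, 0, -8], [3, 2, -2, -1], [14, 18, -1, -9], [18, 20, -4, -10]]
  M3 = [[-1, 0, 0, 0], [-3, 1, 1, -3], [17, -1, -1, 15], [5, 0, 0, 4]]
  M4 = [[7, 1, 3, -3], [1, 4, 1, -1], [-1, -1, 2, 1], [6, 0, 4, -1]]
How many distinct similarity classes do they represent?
Characteristic polynomials: χ_{M1} = (x - 4)^2(x + 2)^2, χ_{M2} = x^2(x - 4)(x + 1), χ_{M3} = x^2(x - 4)(x + 1), χ_{M4} = (x - 3)^4.

{M1}: invariant factors x - 4, (x - 4)(x + 2)^2.

{M2, M3}: invariant factors x^2(x - 4)(x + 1).

{M4}: invariant factors x - 3, (x - 3)^3.

Matrices are similar if and only if their invariant-factor lists agree; the partition into similarity classes is {M1}, {M2, M3}, {M4}.

3 classes: {M1}, {M2, M3}, {M4}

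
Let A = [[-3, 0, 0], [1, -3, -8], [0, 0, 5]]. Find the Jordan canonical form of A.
J = [[-3, 1, 0], [0, -3, 0], [0, 0, 5]]

The characteristic polynomial is det(xI - A) = (x - 5)(x + 3)^2, so the eigenvalues are -3 (algebraic multiplicity 2), 5 (algebraic multiplicity 1).

For λ = -3: rank(A + 3I) = 2, rank((A + 3I)^2) = 1. The eigenspace has dimension 3 - 2 = 1, so there is 1 Jordan block; the rank sequence gives block sizes [2].

For λ = 5: algebraic multiplicity 1 gives one 1×1 block.

Assembling the blocks gives the Jordan form J above.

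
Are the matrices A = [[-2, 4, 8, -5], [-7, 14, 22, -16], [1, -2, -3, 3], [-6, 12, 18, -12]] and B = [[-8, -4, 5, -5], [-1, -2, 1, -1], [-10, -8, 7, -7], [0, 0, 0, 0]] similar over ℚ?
Both have characteristic polynomial x^3(x + 3), but the minimal polynomial of A is x^3(x + 3) while the minimal polynomial of B is x^2(x + 3). The minimal polynomial is a similarity invariant, so A and B are not similar.

No.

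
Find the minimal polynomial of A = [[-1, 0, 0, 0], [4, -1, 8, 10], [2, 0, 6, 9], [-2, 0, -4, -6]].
m_A(x) = x^2(x + 1)

The characteristic polynomial factors as x^2(x + 1)^2. The minimal polynomial is ∏(x - λ)^{k_λ} where k_λ is the size of the largest Jordan block at λ.

For λ = -1: rank(A + I) = 2, and the largest Jordan block has size 1 (the smallest k with rank((A + I)^k) = rank((A + I)^(k+1))).
For λ = 0: rank(A) = 3, and the largest Jordan block has size 2 (the smallest k with rank(A^k) = rank(A^(k+1))).

So m_A(x) = x^2(x + 1).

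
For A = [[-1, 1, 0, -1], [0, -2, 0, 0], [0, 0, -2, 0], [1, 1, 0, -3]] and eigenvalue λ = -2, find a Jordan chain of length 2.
v_1 = [[-2, 1, -2, -2]]^T, v_2 = [[1, 0, 0, 1]]^T

We seek v_1 ∈ ker((A + 2I)^2) \ ker(A + 2I), then set v_{i+1} = (A + 2I) v_i.

One such chain is v_1 = [[-2, 1, -2, -2]]^T, v_2 = [[1, 0, 0, 1]]^T. Check: (A + 2I) v_2 = [[0, 0, 0, 0]]^T = 0.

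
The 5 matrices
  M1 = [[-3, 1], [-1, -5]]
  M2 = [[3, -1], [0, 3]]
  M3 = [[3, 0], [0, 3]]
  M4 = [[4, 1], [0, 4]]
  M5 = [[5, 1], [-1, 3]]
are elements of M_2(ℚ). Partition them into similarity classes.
4 classes: {M1}, {M2}, {M3}, {M4, M5}

Characteristic polynomials: χ_{M1} = (x + 4)^2, χ_{M2} = (x - 3)^2, χ_{M3} = (x - 3)^2, χ_{M4} = (x - 4)^2, χ_{M5} = (x - 4)^2.

{M1}: invariant factors (x + 4)^2.

{M2}: invariant factors (x - 3)^2.

{M3}: invariant factors x - 3, x - 3.

{M4, M5}: invariant factors (x - 4)^2.

Matrices are similar if and only if their invariant-factor lists agree; the partition into similarity classes is {M1}, {M2}, {M3}, {M4, M5}.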